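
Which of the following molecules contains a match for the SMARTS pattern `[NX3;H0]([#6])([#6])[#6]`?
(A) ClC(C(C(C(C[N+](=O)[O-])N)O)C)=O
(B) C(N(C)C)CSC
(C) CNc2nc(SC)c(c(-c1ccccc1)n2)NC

[NX3;H0]([#6])([#6])[#6] describes a trivalent nitrogen with no H, bonded to three carbons (a tertiary amine).
(A) has a primary amino group (-NH2) but the nitrogen has H2, not H0 with three carbons.
(B) contains a dimethylamino group (-N(CH3)2), which satisfies every atom and bond constraint.
(C) has an N-methylamino group (-NHCH3) but the nitrogen still has one H (H1), not H0.
So the answer is (B).

B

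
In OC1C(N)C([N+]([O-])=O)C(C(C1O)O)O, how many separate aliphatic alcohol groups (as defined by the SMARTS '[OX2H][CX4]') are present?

4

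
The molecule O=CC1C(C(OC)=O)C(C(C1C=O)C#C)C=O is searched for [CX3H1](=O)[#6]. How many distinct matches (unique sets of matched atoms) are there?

3

[CX3H1](=O)[#6] is the SMARTS for an aldehyde: an sp2 carbon with one H, double-bonded to O and single-bonded to carbon.
The molecule carries 3 separate instances of an aldehyde (-CHO) meeting every constraint; each maps to a distinct set of atoms, giving 3 matches.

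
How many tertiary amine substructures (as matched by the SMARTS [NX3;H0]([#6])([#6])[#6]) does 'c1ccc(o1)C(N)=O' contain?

0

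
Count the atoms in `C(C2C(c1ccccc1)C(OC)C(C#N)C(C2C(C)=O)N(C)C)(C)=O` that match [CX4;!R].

The query [CX4;!R] means: aliphatic carbon with four total connections, not in a ring.
Check the 25 heavy atoms by environment: 6× C (X4, in 6-ring) → no; 2× C (X3, acyclic) → no; 2× O (X1, acyclic) → no; 5× C (X4, acyclic) → match; 1× N (X3, acyclic) → no; 6× c (aromatic, X3, in 6-ring) → no; 1× O (X2, acyclic) → no; 1× C (X2, acyclic) → no; 1× N (X1, acyclic) → no.
That gives 5 matching atoms.

5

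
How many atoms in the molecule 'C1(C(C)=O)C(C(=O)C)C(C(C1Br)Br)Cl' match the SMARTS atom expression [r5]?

5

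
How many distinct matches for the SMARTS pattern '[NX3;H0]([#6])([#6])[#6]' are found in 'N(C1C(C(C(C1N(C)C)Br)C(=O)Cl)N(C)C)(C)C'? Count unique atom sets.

3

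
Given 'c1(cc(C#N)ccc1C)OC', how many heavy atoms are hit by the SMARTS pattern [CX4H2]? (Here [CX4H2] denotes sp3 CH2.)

0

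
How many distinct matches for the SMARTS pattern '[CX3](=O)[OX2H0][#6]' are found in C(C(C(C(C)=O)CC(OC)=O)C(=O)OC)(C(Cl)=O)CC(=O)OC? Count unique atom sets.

3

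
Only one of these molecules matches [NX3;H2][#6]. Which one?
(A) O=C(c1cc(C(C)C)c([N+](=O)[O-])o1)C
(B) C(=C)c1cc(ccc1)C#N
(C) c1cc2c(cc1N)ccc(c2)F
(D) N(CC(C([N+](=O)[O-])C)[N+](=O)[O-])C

C

[NX3;H2][#6] describes a trivalent nitrogen with two H attached to carbon (a primary amine).
(A) has a nitro group (-[N+](=O)[O-]) but the nitrogen is [N+] with no H, not NX3H2.
(B) has a nitrile (-C#N) but the nitrogen is NX1 (triple-bonded), not NX3 with two H.
(C) contains a primary amino group (-NH2), which satisfies every atom and bond constraint.
(D) has a nitro group (-[N+](=O)[O-]) but the nitrogen is [N+] with no H, not NX3H2.
So the answer is (C).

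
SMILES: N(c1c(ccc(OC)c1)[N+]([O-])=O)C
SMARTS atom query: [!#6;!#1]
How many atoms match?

5

The query [!#6;!#1] means: not carbon and not hydrogen — any heteroatom.
Check the 13 heavy atoms by environment: 6× c (aromatic) → no; 1× N → match; 2× C → no; 1× N (charge +1) → match; 1× O (charge -1) → match; 2× O → match.
Summing the matching environments: 1 + 1 + 1 + 2 = 5 matching atoms.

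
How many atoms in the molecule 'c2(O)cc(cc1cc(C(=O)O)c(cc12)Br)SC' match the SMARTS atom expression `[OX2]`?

The query [OX2] means: aliphatic oxygen with two total connections — ether, hydroxyl, or ester single-bond O.
Check the 17 heavy atoms by environment: 10× c (aromatic, X3) → no; 1× S (X2) → no; 1× C (X4) → no; 2× O (X2) → match; 1× Br (X1) → no; 1× C (X3) → no; 1× O (X1) → no.
That gives 2 matching atoms.

2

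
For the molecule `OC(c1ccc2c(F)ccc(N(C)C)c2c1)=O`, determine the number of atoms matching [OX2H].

The query [OX2H] means: aliphatic oxygen with two connections, one of which is H — an -OH oxygen.
Check the 17 heavy atoms by environment: 5× c (aromatic, H0, X3) → no; 5× c (aromatic, H1, X3) → no; 1× N (H0, X3) → no; 2× C (H3, X4) → no; 1× C (H0, X3) → no; 1× O (H0, X1) → no; 1× O (H1, X2) → match; 1× F (H0, X1) → no.
That gives 1 matching atom.

1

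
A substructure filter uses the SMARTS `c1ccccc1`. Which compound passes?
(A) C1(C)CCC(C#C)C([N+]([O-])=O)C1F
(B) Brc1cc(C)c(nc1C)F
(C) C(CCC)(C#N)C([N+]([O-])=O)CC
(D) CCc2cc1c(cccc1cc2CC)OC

D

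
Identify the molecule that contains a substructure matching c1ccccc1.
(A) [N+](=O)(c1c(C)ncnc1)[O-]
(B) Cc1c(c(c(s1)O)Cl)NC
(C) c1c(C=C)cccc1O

c1ccccc1 describes six aromatic carbons in a ring (a benzene ring).
(A) has a methyl group (-CH3) but no six-membered all-carbon aromatic ring is present.
(B) has a methyl group (-CH3) but no six-membered all-carbon aromatic ring is present.
(C) contains the required atom environment, so the pattern matches.
So the answer is (C).

C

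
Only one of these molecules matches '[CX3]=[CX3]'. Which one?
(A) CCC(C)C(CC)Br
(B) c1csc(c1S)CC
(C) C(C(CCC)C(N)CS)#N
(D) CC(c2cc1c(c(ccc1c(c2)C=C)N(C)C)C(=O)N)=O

D

[CX3]=[CX3] describes a non-aromatic C=C double bond between two sp2 carbons (an alkene).
(A) has an ethyl group (-CH2CH3) but its C-C bond is a single bond between CX4 carbons, not CX3=CX3.
(B) has an ethyl group (-CH2CH3) but its C-C bond is a single bond between CX4 carbons, not CX3=CX3.
(C) has an ethyl group (-CH2CH3) but its C-C bond is a single bond between CX4 carbons, not CX3=CX3.
(D) contains a vinyl group (-CH=CH2), which satisfies every atom and bond constraint.
So the answer is (D).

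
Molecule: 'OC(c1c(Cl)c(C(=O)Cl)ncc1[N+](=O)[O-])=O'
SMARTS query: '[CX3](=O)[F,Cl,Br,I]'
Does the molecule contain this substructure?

Yes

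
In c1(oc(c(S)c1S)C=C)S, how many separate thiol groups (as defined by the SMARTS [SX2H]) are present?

3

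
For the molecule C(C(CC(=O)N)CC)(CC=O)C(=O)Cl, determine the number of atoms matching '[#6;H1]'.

The query [#6;H1] means: any carbon bearing exactly one hydrogen.
Check the 14 heavy atoms by environment: 3× C (H2) → no; 3× C (H1) → match; 2× C (H0) → no; 3× O (H0) → no; 1× Cl (H0) → no; 1× C (H3) → no; 1× N (H2) → no.
That gives 3 matching atoms.

3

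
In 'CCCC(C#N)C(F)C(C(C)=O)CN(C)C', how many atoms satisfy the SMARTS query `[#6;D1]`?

The query [#6;D1] means: carbon bonded to exactly one heavy atom.
Check the 16 heavy atoms by environment: 4× C (D2) → no; 4× C (D3) → no; 4× C (D1) → match; 1× N (D1) → no; 1× F (D1) → no; 1× N (D3) → no; 1× O (D1) → no.
That gives 4 matching atoms.

4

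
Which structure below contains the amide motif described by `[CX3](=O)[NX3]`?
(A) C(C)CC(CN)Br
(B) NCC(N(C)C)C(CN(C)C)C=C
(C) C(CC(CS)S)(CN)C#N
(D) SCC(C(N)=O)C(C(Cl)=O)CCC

[CX3](=O)[NX3] describes a carbonyl carbon bonded to a trivalent nitrogen (an amide).
(A) has a primary amino group (-NH2) but the -NH2 is not attached to a carbonyl carbon.
(B) has a primary amino group (-NH2) but the -NH2 is not attached to a carbonyl carbon.
(C) has a primary amino group (-NH2) but the -NH2 is not attached to a carbonyl carbon.
(D) contains a primary amide (-C(=O)NH2), which satisfies every atom and bond constraint.
So the answer is (D).

D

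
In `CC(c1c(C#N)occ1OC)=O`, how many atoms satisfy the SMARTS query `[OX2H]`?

The query [OX2H] means: aliphatic oxygen with two connections, one of which is H — an -OH oxygen.
Check the 12 heavy atoms by environment: 1× o (aromatic, H0, X2) → no; 1× c (aromatic, H1, X3) → no; 3× c (aromatic, H0, X3) → no; 1× C (H0, X2) → no; 1× N (H0, X1) → no; 1× C (H0, X3) → no; 1× O (H0, X1) → no; 2× C (H3, X4) → no; 1× O (H0, X2) → no.
No environment satisfies the query, so 0 matching atoms.

0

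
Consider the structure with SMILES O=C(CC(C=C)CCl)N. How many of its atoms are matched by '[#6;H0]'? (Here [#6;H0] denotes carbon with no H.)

1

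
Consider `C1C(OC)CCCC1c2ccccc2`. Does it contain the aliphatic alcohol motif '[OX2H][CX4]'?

The pattern [OX2H][CX4] describes a hydroxyl oxygen bound to an sp3 (X4) carbon — an aliphatic alcohol.
The closest candidate here is a methoxy ether (-OCH3), but the oxygen has H0 (ether), not H1. No other fragment satisfies the full query, so there is no match.

No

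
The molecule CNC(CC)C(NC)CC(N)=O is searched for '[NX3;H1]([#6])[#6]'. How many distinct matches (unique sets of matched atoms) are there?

2

[NX3;H1]([#6])[#6] is the SMARTS for a secondary amine: a trivalent nitrogen with one H, bonded to two carbons.
The molecule carries 2 separate instances of an N-methylamino group (-NHCH3) meeting every constraint; each maps to a distinct set of atoms, giving 2 matches.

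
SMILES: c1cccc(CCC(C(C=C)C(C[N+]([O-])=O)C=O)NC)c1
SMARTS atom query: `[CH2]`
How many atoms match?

4

The query [CH2] means: aliphatic carbon with exactly two hydrogens.
Check the 21 heavy atoms by environment: 4× C (H2) → match; 5× C (H1) → no; 1× c (aromatic, H0) → no; 5× c (aromatic, H1) → no; 1× N (H1) → no; 1× C (H3) → no; 2× O (H0) → no; 1× N (charge +1, H0) → no; 1× O (charge -1, H0) → no.
That gives 4 matching atoms.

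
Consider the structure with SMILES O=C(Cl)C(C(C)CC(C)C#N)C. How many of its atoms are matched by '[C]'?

9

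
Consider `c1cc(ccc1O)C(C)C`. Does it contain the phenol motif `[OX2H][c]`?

Yes

The pattern [OX2H][c] describes a hydroxyl oxygen attached to an aromatic carbon — a phenol.
The molecule carries a hydroxyl group (-OH), whose atoms satisfy every constraint of the query, so the pattern matches.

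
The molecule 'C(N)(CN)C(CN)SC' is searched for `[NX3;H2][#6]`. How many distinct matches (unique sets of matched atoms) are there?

[NX3;H2][#6] is the SMARTS for a primary amine: a trivalent nitrogen with two H attached to carbon.
The molecule carries 3 separate instances of a primary amino group (-NH2) meeting every constraint; each maps to a distinct set of atoms, giving 3 matches.

3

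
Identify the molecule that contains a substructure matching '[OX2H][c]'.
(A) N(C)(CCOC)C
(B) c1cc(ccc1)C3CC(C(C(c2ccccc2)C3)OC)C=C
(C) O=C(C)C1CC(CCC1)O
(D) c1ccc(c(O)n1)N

D

[OX2H][c] describes a hydroxyl oxygen attached to an aromatic carbon (a phenol).
(A) has a methoxy ether (-OCH3) but the oxygen has H0, not H1.
(B) has a methoxy ether (-OCH3) but the oxygen has H0, not H1.
(C) has a hydroxyl group (-OH) but the -OH is on an aliphatic carbon, not an aromatic c.
(D) contains a hydroxyl group (-OH), which satisfies every atom and bond constraint.
So the answer is (D).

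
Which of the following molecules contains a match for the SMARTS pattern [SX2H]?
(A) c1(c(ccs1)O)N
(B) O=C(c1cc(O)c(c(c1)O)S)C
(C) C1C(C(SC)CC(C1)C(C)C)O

B

[SX2H] describes an aliphatic sulfur with two connections, one being H (a thiol).
(A) has a hydroxyl group (-OH) but it is an -OH, not an -SH.
(B) contains a thiol (-SH), which satisfies every atom and bond constraint.
(C) has a methylthio ether (-SCH3) but the sulfur has H0 (bonded to two carbons), not H1.
So the answer is (B).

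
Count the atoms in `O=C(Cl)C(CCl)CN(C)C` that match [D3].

3

The query [D3] means: atom with exactly three heavy-atom neighbours.
Check the 10 heavy atoms by environment: 2× C (D2) → no; 2× C (D3) → match; 1× N (D3) → match; 2× C (D1) → no; 2× Cl (D1) → no; 1× O (D1) → no.
Summing the matching environments: 2 + 1 = 3 matching atoms.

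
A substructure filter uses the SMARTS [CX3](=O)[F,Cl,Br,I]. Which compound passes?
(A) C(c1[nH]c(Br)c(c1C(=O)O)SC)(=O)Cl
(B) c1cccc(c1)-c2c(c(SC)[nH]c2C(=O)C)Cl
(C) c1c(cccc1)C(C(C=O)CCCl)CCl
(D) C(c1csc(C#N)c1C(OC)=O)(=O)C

A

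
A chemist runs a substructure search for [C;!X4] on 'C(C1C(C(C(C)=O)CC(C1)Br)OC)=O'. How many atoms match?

2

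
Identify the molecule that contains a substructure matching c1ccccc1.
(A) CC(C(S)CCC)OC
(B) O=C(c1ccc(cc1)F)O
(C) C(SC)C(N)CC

c1ccccc1 describes six aromatic carbons in a ring (a benzene ring).
(A) has a methyl group (-CH3) but no six-membered all-carbon aromatic ring is present.
(B) contains the required atom environment, so the pattern matches.
(C) has a methyl group (-CH3) but no six-membered all-carbon aromatic ring is present.
So the answer is (B).

B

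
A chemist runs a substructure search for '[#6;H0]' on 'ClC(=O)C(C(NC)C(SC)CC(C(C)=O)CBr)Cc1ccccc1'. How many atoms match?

Check the 24 heavy atoms by environment: 3× C (H2) → no; 4× C (H1) → no; 2× C (H0) → match; 2× O (H0) → no; 1× Cl (H0) → no; 1× c (aromatic, H0) → match; 5× c (aromatic, H1) → no; 1× Br (H0) → no; 1× S (H0) → no; 3× C (H3) → no; 1× N (H1) → no.
Summing the matching environments: 2 + 1 = 3 matching atoms.

3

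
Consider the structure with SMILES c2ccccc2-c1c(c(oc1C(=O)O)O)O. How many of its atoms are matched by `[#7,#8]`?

5

The query [#7,#8] means: nitrogen or oxygen (comma = OR).
Check the 16 heavy atoms by environment: 1× o (aromatic) → match; 10× c (aromatic) → no; 1× C → no; 4× O → match.
Summing the matching environments: 1 + 4 = 5 matching atoms.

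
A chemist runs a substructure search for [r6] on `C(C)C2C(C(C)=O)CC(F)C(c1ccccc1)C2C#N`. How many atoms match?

12

The query [r6] means: r6 matches atoms in a six-membered ring.
Check the 20 heavy atoms by environment: 6× C (in 6-ring) → match; 1× F (acyclic) → no; 5× C (acyclic) → no; 1× N (acyclic) → no; 6× c (aromatic, in 6-ring) → match; 1× O (acyclic) → no.
Summing the matching environments: 6 + 6 = 12 matching atoms.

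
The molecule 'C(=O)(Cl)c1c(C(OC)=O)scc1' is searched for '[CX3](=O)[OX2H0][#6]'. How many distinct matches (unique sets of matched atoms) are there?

[CX3](=O)[OX2H0][#6] is the SMARTS for an ester: a carbonyl carbon bonded to an oxygen that is itself bonded to carbon (no H on that O).
Exactly one fragment in the molecule meets all constraints, giving 1 match.

1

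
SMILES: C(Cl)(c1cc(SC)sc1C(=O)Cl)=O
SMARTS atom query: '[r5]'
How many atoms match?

Check the 13 heavy atoms by environment: 1× s (aromatic, in 5-ring) → match; 4× c (aromatic, in 5-ring) → match; 3× C (acyclic) → no; 2× O (acyclic) → no; 2× Cl (acyclic) → no; 1× S (acyclic) → no.
Summing the matching environments: 1 + 4 = 5 matching atoms.

5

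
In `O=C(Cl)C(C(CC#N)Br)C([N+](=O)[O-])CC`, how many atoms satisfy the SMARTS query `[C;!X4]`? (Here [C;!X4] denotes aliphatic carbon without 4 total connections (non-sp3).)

2

Check the 15 heavy atoms by environment: 6× C (X4) → no; 1× C (X3) → match; 2× O (X1) → no; 1× Cl (X1) → no; 1× Br (X1) → no; 1× N (charge +1, X3) → no; 1× O (charge -1, X1) → no; 1× C (X2) → match; 1× N (X1) → no.
Summing the matching environments: 1 + 1 = 2 matching atoms.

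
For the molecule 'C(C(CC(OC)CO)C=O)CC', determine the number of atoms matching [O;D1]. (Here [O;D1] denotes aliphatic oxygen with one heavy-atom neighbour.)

The query [O;D1] means: aliphatic oxygen bonded to exactly one heavy atom.
Check the 12 heavy atoms by environment: 2× C (D1) → no; 5× C (D2) → no; 2× C (D3) → no; 2× O (D1) → match; 1× O (D2) → no.
That gives 2 matching atoms.

2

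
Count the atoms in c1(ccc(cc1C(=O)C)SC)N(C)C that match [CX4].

Check the 14 heavy atoms by environment: 6× c (aromatic, X3) → no; 1× N (X3) → no; 4× C (X4) → match; 1× S (X2) → no; 1× C (X3) → no; 1× O (X1) → no.
That gives 4 matching atoms.

4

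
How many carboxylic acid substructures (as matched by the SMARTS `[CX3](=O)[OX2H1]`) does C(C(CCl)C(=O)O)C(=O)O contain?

2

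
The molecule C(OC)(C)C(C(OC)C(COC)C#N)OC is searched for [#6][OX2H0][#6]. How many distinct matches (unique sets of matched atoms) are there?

4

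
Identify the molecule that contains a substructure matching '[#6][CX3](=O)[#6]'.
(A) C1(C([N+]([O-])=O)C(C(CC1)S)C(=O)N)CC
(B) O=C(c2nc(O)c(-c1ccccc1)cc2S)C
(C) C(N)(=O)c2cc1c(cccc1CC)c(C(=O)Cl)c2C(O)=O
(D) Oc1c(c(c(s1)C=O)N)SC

B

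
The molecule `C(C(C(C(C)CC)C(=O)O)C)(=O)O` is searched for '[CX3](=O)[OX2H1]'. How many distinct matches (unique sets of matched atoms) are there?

2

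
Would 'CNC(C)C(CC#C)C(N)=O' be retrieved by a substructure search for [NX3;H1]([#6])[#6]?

Yes

The pattern [NX3;H1]([#6])[#6] describes a trivalent nitrogen with one H, bonded to two carbons — a secondary amine.
The molecule carries an N-methylamino group (-NHCH3), whose atoms satisfy every constraint of the query, so the pattern matches.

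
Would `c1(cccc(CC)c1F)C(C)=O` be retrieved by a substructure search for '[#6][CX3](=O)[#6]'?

Yes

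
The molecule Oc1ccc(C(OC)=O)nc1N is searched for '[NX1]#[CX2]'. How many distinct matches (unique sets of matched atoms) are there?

0

[NX1]#[CX2] is the SMARTS for a nitrile: a nitrogen triple-bonded to a two-connected carbon.
The molecule has a primary amino group (-NH2), but the nitrogen is NX3 (three connections), not NX1 triple-bonded; nothing else fits, so there are 0 matches.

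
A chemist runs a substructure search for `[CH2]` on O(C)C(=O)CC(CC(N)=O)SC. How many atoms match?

2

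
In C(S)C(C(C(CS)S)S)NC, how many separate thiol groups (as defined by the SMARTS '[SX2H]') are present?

[SX2H] is the SMARTS for a thiol: an aliphatic sulfur with two connections, one being H.
The molecule carries 4 separate instances of a thiol (-SH) meeting every constraint; each maps to a distinct set of atoms, giving 4 matches.

4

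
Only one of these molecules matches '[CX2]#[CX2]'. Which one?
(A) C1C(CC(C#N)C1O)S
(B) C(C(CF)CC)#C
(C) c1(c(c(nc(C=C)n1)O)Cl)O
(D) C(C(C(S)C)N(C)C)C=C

[CX2]#[CX2] describes a carbon-carbon triple bond (an alkyne).
(A) has a nitrile (-C#N) but the triple bond is C#N, not C#C.
(B) contains an ethynyl group (-C#CH), which satisfies every atom and bond constraint.
(C) has a vinyl group (-CH=CH2) but the C=C is a double bond; both carbons are CX3, not CX2.
(D) has a vinyl group (-CH=CH2) but the C=C is a double bond; both carbons are CX3, not CX2.
So the answer is (B).

B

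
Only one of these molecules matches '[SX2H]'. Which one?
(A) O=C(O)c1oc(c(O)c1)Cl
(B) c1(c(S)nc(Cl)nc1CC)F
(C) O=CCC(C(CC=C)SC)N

B

[SX2H] describes an aliphatic sulfur with two connections, one being H (a thiol).
(A) has a hydroxyl group (-OH) but it is an -OH, not an -SH.
(B) contains a thiol (-SH), which satisfies every atom and bond constraint.
(C) has a methylthio ether (-SCH3) but the sulfur has H0 (bonded to two carbons), not H1.
So the answer is (B).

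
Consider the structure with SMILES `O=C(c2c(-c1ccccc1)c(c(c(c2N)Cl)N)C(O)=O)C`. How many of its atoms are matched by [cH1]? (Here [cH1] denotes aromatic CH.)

5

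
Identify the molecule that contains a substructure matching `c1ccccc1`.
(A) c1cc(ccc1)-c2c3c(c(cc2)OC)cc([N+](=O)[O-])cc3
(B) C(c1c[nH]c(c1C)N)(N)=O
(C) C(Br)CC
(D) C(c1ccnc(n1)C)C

A

c1ccccc1 describes six aromatic carbons in a ring (a benzene ring).
(A) contains a phenyl ring, which satisfies every atom and bond constraint.
(B) has a methyl group (-CH3) but no six-membered all-carbon aromatic ring is present.
(C) has a methyl group (-CH3) but no six-membered all-carbon aromatic ring is present.
(D) has a methyl group (-CH3) but no six-membered all-carbon aromatic ring is present.
So the answer is (A).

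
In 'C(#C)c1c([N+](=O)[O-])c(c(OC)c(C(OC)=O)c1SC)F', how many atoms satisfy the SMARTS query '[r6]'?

6

The query [r6] means: r6 matches atoms in a six-membered ring.
Check the 20 heavy atoms by environment: 6× c (aromatic, in 6-ring) → match; 4× O (acyclic) → no; 6× C (acyclic) → no; 1× F (acyclic) → no; 1× S (acyclic) → no; 1× N (charge +1, acyclic) → no; 1× O (charge -1, acyclic) → no.
That gives 6 matching atoms.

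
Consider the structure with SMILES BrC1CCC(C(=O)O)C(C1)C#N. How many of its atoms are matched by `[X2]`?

The query [X2] means: any atom with exactly two total connections (bonds + H).
Check the 12 heavy atoms by environment: 6× C (X4) → no; 1× C (X3) → no; 1× O (X1) → no; 1× O (X2) → match; 1× C (X2) → match; 1× N (X1) → no; 1× Br (X1) → no.
Summing the matching environments: 1 + 1 = 2 matching atoms.

2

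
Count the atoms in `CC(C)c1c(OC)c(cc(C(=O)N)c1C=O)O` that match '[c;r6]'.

Check the 17 heavy atoms by environment: 6× c (aromatic, in 6-ring) → match; 6× C (acyclic) → no; 4× O (acyclic) → no; 1× N (acyclic) → no.
That gives 6 matching atoms.

6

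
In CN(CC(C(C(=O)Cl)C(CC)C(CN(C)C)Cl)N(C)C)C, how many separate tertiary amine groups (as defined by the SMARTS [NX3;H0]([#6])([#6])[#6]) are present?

[NX3;H0]([#6])([#6])[#6] is the SMARTS for a tertiary amine: a trivalent nitrogen with no H, bonded to three carbons.
The molecule carries 3 separate instances of a dimethylamino group (-N(CH3)2) meeting every constraint; each maps to a distinct set of atoms, giving 3 matches.

3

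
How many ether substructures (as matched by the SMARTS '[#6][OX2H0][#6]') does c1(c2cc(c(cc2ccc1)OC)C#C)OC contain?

[#6][OX2H0][#6] is the SMARTS for an ether: an aliphatic oxygen bridging two carbons with no H on the oxygen.
The molecule carries 2 separate instances of a methoxy ether (-OCH3) meeting every constraint; each maps to a distinct set of atoms, giving 2 matches.

2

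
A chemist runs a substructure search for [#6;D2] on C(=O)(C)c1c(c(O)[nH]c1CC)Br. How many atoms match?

The query [#6;D2] means: any carbon bonded to exactly two heavy atoms.
Check the 12 heavy atoms by environment: 1× n (aromatic, D2) → no; 4× c (aromatic, D3) → no; 1× C (D3) → no; 2× O (D1) → no; 2× C (D1) → no; 1× Br (D1) → no; 1× C (D2) → match.
That gives 1 matching atom.

1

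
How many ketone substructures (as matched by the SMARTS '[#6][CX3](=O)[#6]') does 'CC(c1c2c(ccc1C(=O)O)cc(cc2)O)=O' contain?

1

[#6][CX3](=O)[#6] is the SMARTS for a ketone: a carbonyl carbon (no H) flanked by two carbons.
Exactly one fragment in the molecule meets all constraints, giving 1 match.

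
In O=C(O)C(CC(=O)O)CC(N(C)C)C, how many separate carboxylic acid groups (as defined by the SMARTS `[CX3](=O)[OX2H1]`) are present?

2

[CX3](=O)[OX2H1] is the SMARTS for a carboxylic acid: an sp2 carbon double-bonded to O and single-bonded to an -OH oxygen.
The molecule carries 2 separate instances of a carboxylic acid group (-C(=O)OH) meeting every constraint; each maps to a distinct set of atoms, giving 2 matches.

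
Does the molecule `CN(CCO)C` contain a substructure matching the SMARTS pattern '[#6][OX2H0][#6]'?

No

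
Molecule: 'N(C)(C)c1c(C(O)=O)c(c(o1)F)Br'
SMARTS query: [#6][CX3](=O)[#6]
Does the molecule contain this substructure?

No

The pattern [#6][CX3](=O)[#6] describes a carbonyl carbon (no H) flanked by two carbons — a ketone.
The closest candidate here is a carboxylic acid group (-C(=O)OH), but one neighbour of the carbonyl carbon is O, not C. No other fragment satisfies the full query, so there is no match.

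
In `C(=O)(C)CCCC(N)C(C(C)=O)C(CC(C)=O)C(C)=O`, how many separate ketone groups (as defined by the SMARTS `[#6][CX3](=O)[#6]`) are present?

4

[#6][CX3](=O)[#6] is the SMARTS for a ketone: a carbonyl carbon (no H) flanked by two carbons.
The molecule carries 4 separate instances of an acetyl/ketone group (-C(=O)CH3) meeting every constraint; each maps to a distinct set of atoms, giving 4 matches.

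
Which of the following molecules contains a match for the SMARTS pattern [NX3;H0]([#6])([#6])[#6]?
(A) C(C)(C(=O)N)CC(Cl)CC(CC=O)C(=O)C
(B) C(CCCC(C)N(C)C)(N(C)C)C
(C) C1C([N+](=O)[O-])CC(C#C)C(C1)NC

B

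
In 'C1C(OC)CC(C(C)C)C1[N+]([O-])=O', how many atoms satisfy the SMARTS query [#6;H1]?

4

The query [#6;H1] means: any carbon bearing exactly one hydrogen.
Check the 13 heavy atoms by environment: 4× C (H1) → match; 2× C (H2) → no; 1× N (charge +1, H0) → no; 1× O (charge -1, H0) → no; 2× O (H0) → no; 3× C (H3) → no.
That gives 4 matching atoms.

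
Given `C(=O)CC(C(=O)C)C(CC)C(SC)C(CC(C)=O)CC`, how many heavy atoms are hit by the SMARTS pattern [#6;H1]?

5

The query [#6;H1] means: any carbon bearing exactly one hydrogen.
Check the 20 heavy atoms by environment: 4× C (H2) → no; 5× C (H1) → match; 2× C (H0) → no; 3× O (H0) → no; 5× C (H3) → no; 1× S (H0) → no.
That gives 5 matching atoms.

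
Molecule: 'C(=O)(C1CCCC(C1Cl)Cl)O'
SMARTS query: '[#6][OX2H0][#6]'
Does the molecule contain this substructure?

The pattern [#6][OX2H0][#6] describes an aliphatic oxygen bridging two carbons with no H on the oxygen — an ether.
The closest candidate here is a carboxylic acid group (-C(=O)OH), but the -OH oxygen has H1; the =O is OX1, not OX2. No other fragment satisfies the full query, so there is no match.

No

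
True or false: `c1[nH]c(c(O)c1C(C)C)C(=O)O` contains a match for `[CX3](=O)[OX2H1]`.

True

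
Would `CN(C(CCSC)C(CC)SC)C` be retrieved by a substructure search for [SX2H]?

The pattern [SX2H] describes an aliphatic sulfur with two connections, one being H — a thiol.
The closest candidate here is a methylthio ether (-SCH3), but the sulfur has H0 (bonded to two carbons), not H1. No other fragment satisfies the full query, so there is no match.

No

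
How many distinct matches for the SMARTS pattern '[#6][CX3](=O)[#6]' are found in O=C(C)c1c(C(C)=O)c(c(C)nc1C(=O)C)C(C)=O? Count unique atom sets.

4

[#6][CX3](=O)[#6] is the SMARTS for a ketone: a carbonyl carbon (no H) flanked by two carbons.
The molecule carries 4 separate instances of an acetyl/ketone group (-C(=O)CH3) meeting every constraint; each maps to a distinct set of atoms, giving 4 matches.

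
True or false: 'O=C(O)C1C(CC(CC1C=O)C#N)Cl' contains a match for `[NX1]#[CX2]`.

The pattern [NX1]#[CX2] describes a nitrogen triple-bonded to a two-connected carbon — a nitrile.
The molecule carries a nitrile (-C#N), whose atoms satisfy every constraint of the query, so the pattern matches.

True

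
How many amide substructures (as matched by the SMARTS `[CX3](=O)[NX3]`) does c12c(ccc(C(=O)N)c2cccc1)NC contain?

1

[CX3](=O)[NX3] is the SMARTS for an amide: a carbonyl carbon bonded to a trivalent nitrogen.
Exactly one fragment in the molecule meets all constraints, giving 1 match.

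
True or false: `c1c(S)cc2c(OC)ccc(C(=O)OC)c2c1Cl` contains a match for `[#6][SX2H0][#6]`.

False

The pattern [#6][SX2H0][#6] describes an aliphatic sulfur bridging two carbons with no H on the sulfur — a thioether.
The closest candidate here is a methoxy ether (-OCH3), but the bridging atom is O, not S. No other fragment satisfies the full query, so there is no match.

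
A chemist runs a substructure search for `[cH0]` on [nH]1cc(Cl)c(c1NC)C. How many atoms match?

3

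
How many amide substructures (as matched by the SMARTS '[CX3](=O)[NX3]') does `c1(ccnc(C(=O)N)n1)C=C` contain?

[CX3](=O)[NX3] is the SMARTS for an amide: a carbonyl carbon bonded to a trivalent nitrogen.
Exactly one fragment in the molecule meets all constraints, giving 1 match.

1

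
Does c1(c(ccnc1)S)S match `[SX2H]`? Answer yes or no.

Yes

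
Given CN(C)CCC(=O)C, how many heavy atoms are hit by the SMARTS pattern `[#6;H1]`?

The query [#6;H1] means: any carbon bearing exactly one hydrogen.
Check the 8 heavy atoms by environment: 2× C (H2) → no; 1× C (H0) → no; 1× O (H0) → no; 3× C (H3) → no; 1× N (H0) → no.
No environment satisfies the query, so 0 matching atoms.

0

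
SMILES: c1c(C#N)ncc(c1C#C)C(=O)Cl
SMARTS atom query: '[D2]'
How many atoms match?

The query [D2] means: atom with exactly two heavy-atom neighbours.
Check the 13 heavy atoms by environment: 1× n (aromatic, D2) → match; 2× c (aromatic, D2) → match; 3× c (aromatic, D3) → no; 2× C (D2) → match; 1× N (D1) → no; 1× C (D1) → no; 1× C (D3) → no; 1× O (D1) → no; 1× Cl (D1) → no.
Summing the matching environments: 1 + 2 + 2 = 5 matching atoms.

5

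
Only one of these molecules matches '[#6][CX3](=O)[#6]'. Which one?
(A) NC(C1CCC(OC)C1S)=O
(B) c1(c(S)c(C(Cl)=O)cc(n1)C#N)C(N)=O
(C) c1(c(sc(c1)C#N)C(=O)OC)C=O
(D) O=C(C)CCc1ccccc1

[#6][CX3](=O)[#6] describes a carbonyl carbon (no H) flanked by two carbons (a ketone).
(A) has a primary amide (-C(=O)NH2) but one neighbour of the carbonyl carbon is N, not C.
(B) has a primary amide (-C(=O)NH2) but one neighbour of the carbonyl carbon is N, not C.
(C) has an aldehyde (-CHO) but the carbonyl carbon has H1, so it is not flanked by two carbons.
(D) contains an acetyl/ketone group (-C(=O)CH3), which satisfies every atom and bond constraint.
So the answer is (D).

D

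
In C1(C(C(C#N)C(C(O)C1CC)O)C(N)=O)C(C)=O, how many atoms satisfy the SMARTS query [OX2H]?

The query [OX2H] means: aliphatic oxygen with two connections, one of which is H — an -OH oxygen.
Check the 18 heavy atoms by environment: 6× C (H1, X4) → no; 1× C (H2, X4) → no; 2× C (H3, X4) → no; 2× C (H0, X3) → no; 2× O (H0, X1) → no; 1× N (H2, X3) → no; 2× O (H1, X2) → match; 1× C (H0, X2) → no; 1× N (H0, X1) → no.
That gives 2 matching atoms.

2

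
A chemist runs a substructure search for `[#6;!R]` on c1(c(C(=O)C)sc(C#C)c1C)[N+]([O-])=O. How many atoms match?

5

The query [#6;!R] means: carbon not in any ring.
Check the 14 heavy atoms by environment: 1× s (aromatic, in 5-ring) → no; 4× c (aromatic, in 5-ring) → no; 5× C (acyclic) → match; 2× O (acyclic) → no; 1× N (charge +1, acyclic) → no; 1× O (charge -1, acyclic) → no.
That gives 5 matching atoms.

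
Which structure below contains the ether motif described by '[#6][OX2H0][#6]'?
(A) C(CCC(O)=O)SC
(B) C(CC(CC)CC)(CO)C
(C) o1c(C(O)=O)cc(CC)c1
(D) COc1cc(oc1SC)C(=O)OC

[#6][OX2H0][#6] describes an aliphatic oxygen bridging two carbons with no H on the oxygen (an ether).
(A) has a carboxylic acid group (-C(=O)OH) but the -OH oxygen has H1; the =O is OX1, not OX2.
(B) has a hydroxyl group (-OH) but the oxygen has H1, not H0 bridging two carbons.
(C) has a carboxylic acid group (-C(=O)OH) but the -OH oxygen has H1; the =O is OX1, not OX2.
(D) contains a methoxy ether (-OCH3), which satisfies every atom and bond constraint.
So the answer is (D).

D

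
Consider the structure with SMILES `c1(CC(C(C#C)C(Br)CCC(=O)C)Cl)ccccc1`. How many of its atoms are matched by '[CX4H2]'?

3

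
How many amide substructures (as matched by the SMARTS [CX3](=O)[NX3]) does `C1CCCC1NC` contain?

0

[CX3](=O)[NX3] is the SMARTS for an amide: a carbonyl carbon bonded to a trivalent nitrogen.
No fragment in the molecule satisfies every constraint, giving 0 matches.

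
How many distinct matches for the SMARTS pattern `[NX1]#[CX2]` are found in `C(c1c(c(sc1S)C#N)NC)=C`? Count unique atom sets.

[NX1]#[CX2] is the SMARTS for a nitrile: a nitrogen triple-bonded to a two-connected carbon.
Exactly one fragment in the molecule meets all constraints, giving 1 match.

1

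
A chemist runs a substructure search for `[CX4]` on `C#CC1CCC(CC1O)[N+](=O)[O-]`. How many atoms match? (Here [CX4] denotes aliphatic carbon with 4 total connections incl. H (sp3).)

6

The query [CX4] means: C with X4: aliphatic carbon with exactly 4 total connections (bonds + H).
Check the 12 heavy atoms by environment: 6× C (X4) → match; 1× O (X2) → no; 2× C (X2) → no; 1× N (charge +1, X3) → no; 1× O (charge -1, X1) → no; 1× O (X1) → no.
That gives 6 matching atoms.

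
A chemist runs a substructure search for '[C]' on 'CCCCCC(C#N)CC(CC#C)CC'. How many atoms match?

14

The query [C] means: uppercase C matches aliphatic (non-aromatic) carbon only.
Check the 15 heavy atoms by environment: 14× C → match; 1× N → no.
That gives 14 matching atoms.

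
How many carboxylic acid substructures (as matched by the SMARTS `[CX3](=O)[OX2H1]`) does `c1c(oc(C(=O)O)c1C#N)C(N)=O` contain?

1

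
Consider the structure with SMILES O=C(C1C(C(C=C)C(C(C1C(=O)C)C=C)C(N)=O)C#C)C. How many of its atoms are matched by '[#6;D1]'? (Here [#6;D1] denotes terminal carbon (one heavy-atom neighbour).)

The query [#6;D1] means: carbon bonded to exactly one heavy atom.
Check the 21 heavy atoms by environment: 9× C (D3) → no; 3× C (D2) → no; 5× C (D1) → match; 3× O (D1) → no; 1× N (D1) → no.
That gives 5 matching atoms.

5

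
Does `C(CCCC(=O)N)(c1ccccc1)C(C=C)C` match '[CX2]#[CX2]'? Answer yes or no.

The pattern [CX2]#[CX2] describes a carbon-carbon triple bond — an alkyne.
The closest candidate here is a vinyl group (-CH=CH2), but the C=C is a double bond; both carbons are CX3, not CX2. No other fragment satisfies the full query, so there is no match.

No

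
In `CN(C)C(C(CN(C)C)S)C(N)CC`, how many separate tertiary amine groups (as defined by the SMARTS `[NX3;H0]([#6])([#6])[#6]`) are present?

[NX3;H0]([#6])([#6])[#6] is the SMARTS for a tertiary amine: a trivalent nitrogen with no H, bonded to three carbons.
The molecule carries 2 separate instances of a dimethylamino group (-N(CH3)2) meeting every constraint; each maps to a distinct set of atoms, giving 2 matches.

2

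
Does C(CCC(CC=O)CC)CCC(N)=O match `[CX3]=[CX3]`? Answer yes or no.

No

The pattern [CX3]=[CX3] describes a non-aromatic C=C double bond between two sp2 carbons — an alkene.
The closest candidate here is an ethyl group (-CH2CH3), but its C-C bond is a single bond between CX4 carbons, not CX3=CX3. No other fragment satisfies the full query, so there is no match.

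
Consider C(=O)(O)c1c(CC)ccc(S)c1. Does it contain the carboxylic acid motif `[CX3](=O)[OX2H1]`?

The pattern [CX3](=O)[OX2H1] describes an sp2 carbon double-bonded to O and single-bonded to an -OH oxygen — a carboxylic acid.
The molecule carries a carboxylic acid group (-C(=O)OH), whose atoms satisfy every constraint of the query, so the pattern matches.

Yes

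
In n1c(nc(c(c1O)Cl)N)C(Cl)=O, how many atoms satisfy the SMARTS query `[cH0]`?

4

The query [cH0] means: aromatic carbon with no attached hydrogen (substituted or ring-fusion).
Check the 12 heavy atoms by environment: 2× n (aromatic, H0) → no; 4× c (aromatic, H0) → match; 2× Cl (H0) → no; 1× O (H1) → no; 1× N (H2) → no; 1× C (H0) → no; 1× O (H0) → no.
That gives 4 matching atoms.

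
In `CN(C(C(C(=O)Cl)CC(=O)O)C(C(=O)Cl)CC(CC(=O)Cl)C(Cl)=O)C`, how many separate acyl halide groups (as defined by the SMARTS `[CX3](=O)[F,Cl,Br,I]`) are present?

[CX3](=O)[F,Cl,Br,I] is the SMARTS for an acyl halide: a carbonyl carbon bonded to a halogen.
The molecule carries 4 separate instances of an acyl chloride (-C(=O)Cl) meeting every constraint; each maps to a distinct set of atoms, giving 4 matches.

4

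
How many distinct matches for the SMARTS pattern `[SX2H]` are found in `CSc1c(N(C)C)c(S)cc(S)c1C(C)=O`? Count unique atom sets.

2

[SX2H] is the SMARTS for a thiol: an aliphatic sulfur with two connections, one being H.
The molecule carries 2 separate instances of a thiol (-SH) meeting every constraint; each maps to a distinct set of atoms, giving 2 matches.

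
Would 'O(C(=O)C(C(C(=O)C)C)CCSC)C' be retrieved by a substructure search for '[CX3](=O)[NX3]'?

No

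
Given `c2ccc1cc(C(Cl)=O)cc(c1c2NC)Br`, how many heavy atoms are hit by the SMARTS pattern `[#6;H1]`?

Check the 16 heavy atoms by environment: 5× c (aromatic, H0) → no; 5× c (aromatic, H1) → match; 1× C (H0) → no; 1× O (H0) → no; 1× Cl (H0) → no; 1× N (H1) → no; 1× C (H3) → no; 1× Br (H0) → no.
That gives 5 matching atoms.

5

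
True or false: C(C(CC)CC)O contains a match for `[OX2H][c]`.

The pattern [OX2H][c] describes a hydroxyl oxygen attached to an aromatic carbon — a phenol.
The closest candidate here is a hydroxyl group (-OH), but the -OH is on an aliphatic carbon, not an aromatic c. No other fragment satisfies the full query, so there is no match.

False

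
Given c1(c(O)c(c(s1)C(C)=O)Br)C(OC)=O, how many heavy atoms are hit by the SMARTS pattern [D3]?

6

The query [D3] means: atom with exactly three heavy-atom neighbours.
Check the 14 heavy atoms by environment: 1× s (aromatic, D2) → no; 4× c (aromatic, D3) → match; 2× C (D3) → match; 3× O (D1) → no; 1× O (D2) → no; 2× C (D1) → no; 1× Br (D1) → no.
Summing the matching environments: 4 + 2 = 6 matching atoms.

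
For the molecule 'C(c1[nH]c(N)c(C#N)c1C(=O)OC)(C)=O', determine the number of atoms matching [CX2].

1

The query [CX2] means: C with X2: aliphatic carbon with exactly 2 total connections.
Check the 15 heavy atoms by environment: 1× n (aromatic, X3) → no; 4× c (aromatic, X3) → no; 1× C (X2) → match; 1× N (X1) → no; 2× C (X3) → no; 2× O (X1) → no; 2× C (X4) → no; 1× N (X3) → no; 1× O (X2) → no.
That gives 1 matching atom.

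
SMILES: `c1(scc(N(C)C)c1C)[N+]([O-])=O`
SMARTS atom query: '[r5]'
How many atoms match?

5

The query [r5] means: r5 matches atoms in a five-membered ring.
Check the 12 heavy atoms by environment: 1× s (aromatic, in 5-ring) → match; 4× c (aromatic, in 5-ring) → match; 3× C (acyclic) → no; 1× N (charge +1, acyclic) → no; 1× O (charge -1, acyclic) → no; 1× O (acyclic) → no; 1× N (acyclic) → no.
Summing the matching environments: 1 + 4 = 5 matching atoms.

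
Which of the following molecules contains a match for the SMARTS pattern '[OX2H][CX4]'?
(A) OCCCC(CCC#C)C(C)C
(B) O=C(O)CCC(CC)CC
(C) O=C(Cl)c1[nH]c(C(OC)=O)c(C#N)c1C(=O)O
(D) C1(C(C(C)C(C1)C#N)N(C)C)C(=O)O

[OX2H][CX4] describes a hydroxyl oxygen bound to an sp3 (X4) carbon (an aliphatic alcohol).
(A) contains a hydroxyl group (-OH), which satisfies every atom and bond constraint.
(B) has a carboxylic acid group (-C(=O)OH) but the -OH is on a CX3 carbonyl carbon, not a CX4 carbon.
(C) has a carboxylic acid group (-C(=O)OH) but the -OH is on a CX3 carbonyl carbon, not a CX4 carbon.
(D) has a carboxylic acid group (-C(=O)OH) but the -OH is on a CX3 carbonyl carbon, not a CX4 carbon.
So the answer is (A).

A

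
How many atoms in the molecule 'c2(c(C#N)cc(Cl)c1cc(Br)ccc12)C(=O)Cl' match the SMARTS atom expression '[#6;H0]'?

8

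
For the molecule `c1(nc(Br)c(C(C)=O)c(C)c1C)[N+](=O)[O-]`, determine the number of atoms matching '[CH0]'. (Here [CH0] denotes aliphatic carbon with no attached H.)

1

Check the 15 heavy atoms by environment: 1× n (aromatic, H0) → no; 5× c (aromatic, H0) → no; 3× C (H3) → no; 1× N (charge +1, H0) → no; 1× O (charge -1, H0) → no; 2× O (H0) → no; 1× C (H0) → match; 1× Br (H0) → no.
That gives 1 matching atom.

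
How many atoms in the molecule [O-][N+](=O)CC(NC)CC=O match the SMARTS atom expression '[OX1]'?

The query [OX1] means: aliphatic oxygen with one total connection — typically a carbonyl =O or an oxide.
Check the 10 heavy atoms by environment: 4× C (X4) → no; 1× C (X3) → no; 2× O (X1) → match; 1× N (X3) → no; 1× N (charge +1, X3) → no; 1× O (charge -1, X1) → match.
Summing the matching environments: 2 + 1 = 3 matching atoms.

3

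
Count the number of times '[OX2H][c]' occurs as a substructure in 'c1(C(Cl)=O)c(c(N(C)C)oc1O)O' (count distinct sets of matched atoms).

[OX2H][c] is the SMARTS for a phenol: a hydroxyl oxygen attached to an aromatic carbon.
The molecule carries 2 separate instances of a hydroxyl group (-OH) meeting every constraint; each maps to a distinct set of atoms, giving 2 matches.

2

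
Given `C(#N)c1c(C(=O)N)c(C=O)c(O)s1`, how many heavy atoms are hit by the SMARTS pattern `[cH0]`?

The query [cH0] means: aromatic carbon with no attached hydrogen (substituted or ring-fusion).
Check the 13 heavy atoms by environment: 1× s (aromatic, H0) → no; 4× c (aromatic, H0) → match; 2× C (H0) → no; 1× N (H0) → no; 2× O (H0) → no; 1× N (H2) → no; 1× O (H1) → no; 1× C (H1) → no.
That gives 4 matching atoms.

4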